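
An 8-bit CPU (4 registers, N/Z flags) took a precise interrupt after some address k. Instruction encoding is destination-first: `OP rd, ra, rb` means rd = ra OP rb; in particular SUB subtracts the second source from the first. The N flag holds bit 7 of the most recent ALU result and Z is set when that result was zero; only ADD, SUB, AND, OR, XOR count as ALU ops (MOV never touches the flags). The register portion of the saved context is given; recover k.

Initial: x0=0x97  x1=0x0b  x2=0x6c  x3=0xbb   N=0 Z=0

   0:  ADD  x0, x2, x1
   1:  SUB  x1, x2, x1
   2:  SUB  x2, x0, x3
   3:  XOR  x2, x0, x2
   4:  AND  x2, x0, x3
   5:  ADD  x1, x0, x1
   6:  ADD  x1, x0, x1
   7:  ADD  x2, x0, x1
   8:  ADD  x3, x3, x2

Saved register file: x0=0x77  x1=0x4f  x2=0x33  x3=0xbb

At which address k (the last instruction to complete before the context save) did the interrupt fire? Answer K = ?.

K = 6

after  0: x0=0x77 x1=0x0b x2=0x6c x3=0xbb  N=0 Z=0
after  1: x0=0x77 x1=0x61 x2=0x6c x3=0xbb  N=0 Z=0
after  2: x0=0x77 x1=0x61 x2=0xbc x3=0xbb  N=1 Z=0
after  3: x0=0x77 x1=0x61 x2=0xcb x3=0xbb  N=1 Z=0
after  4: x0=0x77 x1=0x61 x2=0x33 x3=0xbb  N=0 Z=0
after  5: x0=0x77 x1=0xd8 x2=0x33 x3=0xbb  N=1 Z=0
after  6: x0=0x77 x1=0x4f x2=0x33 x3=0xbb  N=0 Z=0
-- IRQ taken; context saved, return-PC = 7 --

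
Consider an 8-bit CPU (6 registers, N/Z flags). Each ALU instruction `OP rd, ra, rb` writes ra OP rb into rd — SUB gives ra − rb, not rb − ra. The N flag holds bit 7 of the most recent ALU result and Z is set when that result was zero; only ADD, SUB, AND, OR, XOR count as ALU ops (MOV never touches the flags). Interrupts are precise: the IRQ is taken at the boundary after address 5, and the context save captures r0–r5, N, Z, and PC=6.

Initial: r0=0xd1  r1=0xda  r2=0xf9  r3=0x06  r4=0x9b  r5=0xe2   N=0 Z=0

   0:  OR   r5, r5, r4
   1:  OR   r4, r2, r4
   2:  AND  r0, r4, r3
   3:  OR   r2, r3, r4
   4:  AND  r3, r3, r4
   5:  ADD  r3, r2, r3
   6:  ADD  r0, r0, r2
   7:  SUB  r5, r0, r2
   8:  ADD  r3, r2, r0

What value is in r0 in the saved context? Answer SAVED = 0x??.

after  0: r0=0xd1 r1=0xda r2=0xf9 r3=0x06 r4=0x9b r5=0xfb  N=1 Z=0
after  1: r0=0xd1 r1=0xda r2=0xf9 r3=0x06 r4=0xfb r5=0xfb  N=1 Z=0
after  2: r0=0x02 r1=0xda r2=0xf9 r3=0x06 r4=0xfb r5=0xfb  N=0 Z=0
after  3: r0=0x02 r1=0xda r2=0xff r3=0x06 r4=0xfb r5=0xfb  N=1 Z=0
after  4: r0=0x02 r1=0xda r2=0xff r3=0x02 r4=0xfb r5=0xfb  N=0 Z=0
after  5: r0=0x02 r1=0xda r2=0xff r3=0x01 r4=0xfb r5=0xfb  N=0 Z=0
-- IRQ taken; context saved, return-PC = 6 --

SAVED = 0x02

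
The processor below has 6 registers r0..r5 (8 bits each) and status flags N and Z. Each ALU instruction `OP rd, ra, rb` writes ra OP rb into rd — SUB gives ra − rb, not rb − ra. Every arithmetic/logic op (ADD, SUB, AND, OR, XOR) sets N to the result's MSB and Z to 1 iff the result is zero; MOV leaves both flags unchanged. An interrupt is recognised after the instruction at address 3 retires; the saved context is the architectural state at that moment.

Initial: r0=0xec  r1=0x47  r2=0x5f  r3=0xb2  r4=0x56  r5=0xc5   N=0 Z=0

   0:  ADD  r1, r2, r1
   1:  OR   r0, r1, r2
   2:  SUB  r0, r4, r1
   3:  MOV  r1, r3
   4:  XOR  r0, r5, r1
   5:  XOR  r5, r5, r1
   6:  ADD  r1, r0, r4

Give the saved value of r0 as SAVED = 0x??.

after  0: r0=0xec r1=0xa6 r2=0x5f r3=0xb2 r4=0x56 r5=0xc5  N=1 Z=0
after  1: r0=0xff r1=0xa6 r2=0x5f r3=0xb2 r4=0x56 r5=0xc5  N=1 Z=0
after  2: r0=0xb0 r1=0xa6 r2=0x5f r3=0xb2 r4=0x56 r5=0xc5  N=1 Z=0
after  3: r0=0xb0 r1=0xb2 r2=0x5f r3=0xb2 r4=0x56 r5=0xc5  N=1 Z=0
-- IRQ taken; context saved, return-PC = 4 --

SAVED = 0xb0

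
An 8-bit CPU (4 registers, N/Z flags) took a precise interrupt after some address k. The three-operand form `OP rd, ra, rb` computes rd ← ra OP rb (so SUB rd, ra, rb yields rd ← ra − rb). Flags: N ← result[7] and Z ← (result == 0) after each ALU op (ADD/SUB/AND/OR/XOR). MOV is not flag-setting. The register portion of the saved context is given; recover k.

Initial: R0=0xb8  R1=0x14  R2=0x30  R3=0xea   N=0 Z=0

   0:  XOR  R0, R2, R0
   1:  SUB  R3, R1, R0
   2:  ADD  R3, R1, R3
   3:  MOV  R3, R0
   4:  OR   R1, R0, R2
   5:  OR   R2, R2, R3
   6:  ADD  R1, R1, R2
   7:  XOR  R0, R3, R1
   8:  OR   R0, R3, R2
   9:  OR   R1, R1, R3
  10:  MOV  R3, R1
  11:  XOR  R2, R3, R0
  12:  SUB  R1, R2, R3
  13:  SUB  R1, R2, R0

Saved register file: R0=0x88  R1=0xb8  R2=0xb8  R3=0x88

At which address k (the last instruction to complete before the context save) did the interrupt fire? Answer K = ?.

after  0: R0=0x88 R1=0x14 R2=0x30 R3=0xea  N=1 Z=0
after  1: R0=0x88 R1=0x14 R2=0x30 R3=0x8c  N=1 Z=0
after  2: R0=0x88 R1=0x14 R2=0x30 R3=0xa0  N=1 Z=0
after  3: R0=0x88 R1=0x14 R2=0x30 R3=0x88  N=1 Z=0
after  4: R0=0x88 R1=0xb8 R2=0x30 R3=0x88  N=1 Z=0
after  5: R0=0x88 R1=0xb8 R2=0xb8 R3=0x88  N=1 Z=0
-- IRQ taken; context saved, return-PC = 6 --

K = 5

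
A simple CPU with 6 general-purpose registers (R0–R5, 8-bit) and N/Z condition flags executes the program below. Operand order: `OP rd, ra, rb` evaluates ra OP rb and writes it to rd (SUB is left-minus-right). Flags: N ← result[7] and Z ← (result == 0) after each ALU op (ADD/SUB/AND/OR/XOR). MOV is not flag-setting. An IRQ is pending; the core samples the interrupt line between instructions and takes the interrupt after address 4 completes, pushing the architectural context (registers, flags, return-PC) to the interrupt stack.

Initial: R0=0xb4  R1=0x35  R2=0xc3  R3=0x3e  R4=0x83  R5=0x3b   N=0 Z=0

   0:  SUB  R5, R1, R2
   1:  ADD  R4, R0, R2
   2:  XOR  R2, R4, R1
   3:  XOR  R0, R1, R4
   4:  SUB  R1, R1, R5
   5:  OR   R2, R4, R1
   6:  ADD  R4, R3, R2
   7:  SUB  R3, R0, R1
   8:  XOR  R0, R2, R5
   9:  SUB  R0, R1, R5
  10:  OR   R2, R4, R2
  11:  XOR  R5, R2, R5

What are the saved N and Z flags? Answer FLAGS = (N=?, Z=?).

after  0: R0=0xb4 R1=0x35 R2=0xc3 R3=0x3e R4=0x83 R5=0x72  N=0 Z=0
after  1: R0=0xb4 R1=0x35 R2=0xc3 R3=0x3e R4=0x77 R5=0x72  N=0 Z=0
after  2: R0=0xb4 R1=0x35 R2=0x42 R3=0x3e R4=0x77 R5=0x72  N=0 Z=0
after  3: R0=0x42 R1=0x35 R2=0x42 R3=0x3e R4=0x77 R5=0x72  N=0 Z=0
after  4: R0=0x42 R1=0xc3 R2=0x42 R3=0x3e R4=0x77 R5=0x72  N=1 Z=0
-- IRQ taken; context saved, return-PC = 5 --

FLAGS = (N=1, Z=0)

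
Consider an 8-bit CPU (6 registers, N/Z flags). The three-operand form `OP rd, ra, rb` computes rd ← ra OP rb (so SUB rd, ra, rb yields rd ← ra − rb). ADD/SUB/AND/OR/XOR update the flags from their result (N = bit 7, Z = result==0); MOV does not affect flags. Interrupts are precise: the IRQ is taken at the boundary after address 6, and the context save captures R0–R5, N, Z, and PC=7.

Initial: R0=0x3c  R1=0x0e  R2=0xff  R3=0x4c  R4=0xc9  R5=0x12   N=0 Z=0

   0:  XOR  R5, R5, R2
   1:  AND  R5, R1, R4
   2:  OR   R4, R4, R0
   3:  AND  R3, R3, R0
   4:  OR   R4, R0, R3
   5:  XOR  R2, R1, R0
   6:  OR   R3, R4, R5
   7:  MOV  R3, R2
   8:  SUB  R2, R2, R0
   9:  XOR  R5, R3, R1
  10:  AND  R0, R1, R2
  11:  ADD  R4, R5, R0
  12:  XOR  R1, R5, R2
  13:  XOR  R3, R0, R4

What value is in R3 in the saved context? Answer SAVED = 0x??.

after  0: R0=0x3c R1=0x0e R2=0xff R3=0x4c R4=0xc9 R5=0xed  N=1 Z=0
after  1: R0=0x3c R1=0x0e R2=0xff R3=0x4c R4=0xc9 R5=0x08  N=0 Z=0
after  2: R0=0x3c R1=0x0e R2=0xff R3=0x4c R4=0xfd R5=0x08  N=1 Z=0
after  3: R0=0x3c R1=0x0e R2=0xff R3=0x0c R4=0xfd R5=0x08  N=0 Z=0
after  4: R0=0x3c R1=0x0e R2=0xff R3=0x0c R4=0x3c R5=0x08  N=0 Z=0
after  5: R0=0x3c R1=0x0e R2=0x32 R3=0x0c R4=0x3c R5=0x08  N=0 Z=0
after  6: R0=0x3c R1=0x0e R2=0x32 R3=0x3c R4=0x3c R5=0x08  N=0 Z=0
-- IRQ taken; context saved, return-PC = 7 --

SAVED = 0x3c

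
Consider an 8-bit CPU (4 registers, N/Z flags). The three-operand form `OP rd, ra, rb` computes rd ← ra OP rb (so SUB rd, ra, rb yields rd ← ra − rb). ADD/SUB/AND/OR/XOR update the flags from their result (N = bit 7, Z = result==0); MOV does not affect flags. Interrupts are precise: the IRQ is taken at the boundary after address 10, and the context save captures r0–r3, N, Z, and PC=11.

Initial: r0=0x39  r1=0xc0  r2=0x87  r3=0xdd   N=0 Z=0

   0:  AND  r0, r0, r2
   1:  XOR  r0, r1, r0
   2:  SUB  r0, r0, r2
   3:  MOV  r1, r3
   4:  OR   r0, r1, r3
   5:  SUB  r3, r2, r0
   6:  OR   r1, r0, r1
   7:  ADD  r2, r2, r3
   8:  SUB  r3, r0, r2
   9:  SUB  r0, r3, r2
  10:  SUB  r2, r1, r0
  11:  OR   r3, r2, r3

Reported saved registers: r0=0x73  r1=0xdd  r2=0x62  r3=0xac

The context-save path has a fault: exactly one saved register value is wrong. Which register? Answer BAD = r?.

BAD = r0

after  0: r0=0x01 r1=0xc0 r2=0x87 r3=0xdd  N=0 Z=0
after  1: r0=0xc1 r1=0xc0 r2=0x87 r3=0xdd  N=1 Z=0
after  2: r0=0x3a r1=0xc0 r2=0x87 r3=0xdd  N=0 Z=0
after  3: r0=0x3a r1=0xdd r2=0x87 r3=0xdd  N=0 Z=0
after  4: r0=0xdd r1=0xdd r2=0x87 r3=0xdd  N=1 Z=0
after  5: r0=0xdd r1=0xdd r2=0x87 r3=0xaa  N=1 Z=0
after  6: r0=0xdd r1=0xdd r2=0x87 r3=0xaa  N=1 Z=0
after  7: r0=0xdd r1=0xdd r2=0x31 r3=0xaa  N=0 Z=0
after  8: r0=0xdd r1=0xdd r2=0x31 r3=0xac  N=1 Z=0
after  9: r0=0x7b r1=0xdd r2=0x31 r3=0xac  N=0 Z=0
after 10: r0=0x7b r1=0xdd r2=0x62 r3=0xac  N=0 Z=0
-- IRQ taken; context saved, return-PC = 11 --
mismatch: r0: reported 0x73 vs actual 0x7b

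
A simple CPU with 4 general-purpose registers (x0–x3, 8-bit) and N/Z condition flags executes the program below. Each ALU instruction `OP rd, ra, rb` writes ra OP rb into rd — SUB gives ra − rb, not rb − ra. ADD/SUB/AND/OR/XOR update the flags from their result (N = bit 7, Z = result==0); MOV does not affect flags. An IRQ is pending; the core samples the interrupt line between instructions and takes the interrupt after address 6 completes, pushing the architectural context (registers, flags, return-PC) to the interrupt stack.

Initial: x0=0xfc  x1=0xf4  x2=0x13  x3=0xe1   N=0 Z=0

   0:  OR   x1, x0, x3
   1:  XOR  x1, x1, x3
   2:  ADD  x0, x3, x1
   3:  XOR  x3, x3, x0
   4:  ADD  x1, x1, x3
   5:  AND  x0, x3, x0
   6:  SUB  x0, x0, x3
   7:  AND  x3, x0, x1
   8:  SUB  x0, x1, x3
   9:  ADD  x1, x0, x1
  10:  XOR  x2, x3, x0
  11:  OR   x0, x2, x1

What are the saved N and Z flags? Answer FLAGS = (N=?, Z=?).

after  0: x0=0xfc x1=0xfd x2=0x13 x3=0xe1  N=1 Z=0
after  1: x0=0xfc x1=0x1c x2=0x13 x3=0xe1  N=0 Z=0
after  2: x0=0xfd x1=0x1c x2=0x13 x3=0xe1  N=1 Z=0
after  3: x0=0xfd x1=0x1c x2=0x13 x3=0x1c  N=0 Z=0
after  4: x0=0xfd x1=0x38 x2=0x13 x3=0x1c  N=0 Z=0
after  5: x0=0x1c x1=0x38 x2=0x13 x3=0x1c  N=0 Z=0
after  6: x0=0x00 x1=0x38 x2=0x13 x3=0x1c  N=0 Z=1
-- IRQ taken; context saved, return-PC = 7 --

FLAGS = (N=0, Z=1)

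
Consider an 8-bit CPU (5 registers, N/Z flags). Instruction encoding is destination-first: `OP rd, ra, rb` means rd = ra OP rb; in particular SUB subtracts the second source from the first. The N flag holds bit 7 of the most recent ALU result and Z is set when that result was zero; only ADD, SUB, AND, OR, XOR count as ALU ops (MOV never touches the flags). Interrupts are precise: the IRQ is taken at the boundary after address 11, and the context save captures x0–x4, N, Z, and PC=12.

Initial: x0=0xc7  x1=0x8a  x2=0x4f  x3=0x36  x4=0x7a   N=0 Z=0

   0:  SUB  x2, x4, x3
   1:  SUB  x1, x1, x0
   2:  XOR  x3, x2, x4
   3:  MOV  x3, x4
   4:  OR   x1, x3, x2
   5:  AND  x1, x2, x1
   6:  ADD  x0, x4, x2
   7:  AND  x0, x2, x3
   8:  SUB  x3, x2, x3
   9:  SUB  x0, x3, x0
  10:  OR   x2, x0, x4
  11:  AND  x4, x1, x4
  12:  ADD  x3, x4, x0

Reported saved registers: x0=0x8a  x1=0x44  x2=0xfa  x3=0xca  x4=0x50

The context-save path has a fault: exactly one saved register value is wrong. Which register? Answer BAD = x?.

after  0: x0=0xc7 x1=0x8a x2=0x44 x3=0x36 x4=0x7a  N=0 Z=0
after  1: x0=0xc7 x1=0xc3 x2=0x44 x3=0x36 x4=0x7a  N=1 Z=0
after  2: x0=0xc7 x1=0xc3 x2=0x44 x3=0x3e x4=0x7a  N=0 Z=0
after  3: x0=0xc7 x1=0xc3 x2=0x44 x3=0x7a x4=0x7a  N=0 Z=0
after  4: x0=0xc7 x1=0x7e x2=0x44 x3=0x7a x4=0x7a  N=0 Z=0
after  5: x0=0xc7 x1=0x44 x2=0x44 x3=0x7a x4=0x7a  N=0 Z=0
after  6: x0=0xbe x1=0x44 x2=0x44 x3=0x7a x4=0x7a  N=1 Z=0
after  7: x0=0x40 x1=0x44 x2=0x44 x3=0x7a x4=0x7a  N=0 Z=0
after  8: x0=0x40 x1=0x44 x2=0x44 x3=0xca x4=0x7a  N=1 Z=0
after  9: x0=0x8a x1=0x44 x2=0x44 x3=0xca x4=0x7a  N=1 Z=0
after 10: x0=0x8a x1=0x44 x2=0xfa x3=0xca x4=0x7a  N=1 Z=0
after 11: x0=0x8a x1=0x44 x2=0xfa x3=0xca x4=0x40  N=0 Z=0
-- IRQ taken; context saved, return-PC = 12 --
mismatch: x4: reported 0x50 vs actual 0x40

BAD = x4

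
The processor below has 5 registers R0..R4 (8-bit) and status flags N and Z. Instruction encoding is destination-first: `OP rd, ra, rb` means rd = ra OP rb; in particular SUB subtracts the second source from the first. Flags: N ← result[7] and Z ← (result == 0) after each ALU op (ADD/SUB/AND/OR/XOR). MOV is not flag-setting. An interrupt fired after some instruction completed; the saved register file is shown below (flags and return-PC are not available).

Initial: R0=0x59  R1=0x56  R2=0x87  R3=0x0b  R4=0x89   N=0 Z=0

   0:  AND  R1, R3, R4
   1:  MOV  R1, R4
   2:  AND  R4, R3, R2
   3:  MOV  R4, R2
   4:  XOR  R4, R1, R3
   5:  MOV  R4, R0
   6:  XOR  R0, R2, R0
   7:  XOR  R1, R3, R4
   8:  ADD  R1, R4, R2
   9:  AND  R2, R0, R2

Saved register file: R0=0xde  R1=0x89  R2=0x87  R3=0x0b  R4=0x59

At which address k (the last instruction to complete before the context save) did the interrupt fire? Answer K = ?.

K = 6

after  0: R0=0x59 R1=0x09 R2=0x87 R3=0x0b R4=0x89  N=0 Z=0
after  1: R0=0x59 R1=0x89 R2=0x87 R3=0x0b R4=0x89  N=0 Z=0
after  2: R0=0x59 R1=0x89 R2=0x87 R3=0x0b R4=0x03  N=0 Z=0
after  3: R0=0x59 R1=0x89 R2=0x87 R3=0x0b R4=0x87  N=0 Z=0
after  4: R0=0x59 R1=0x89 R2=0x87 R3=0x0b R4=0x82  N=1 Z=0
after  5: R0=0x59 R1=0x89 R2=0x87 R3=0x0b R4=0x59  N=1 Z=0
after  6: R0=0xde R1=0x89 R2=0x87 R3=0x0b R4=0x59  N=1 Z=0
-- IRQ taken; context saved, return-PC = 7 --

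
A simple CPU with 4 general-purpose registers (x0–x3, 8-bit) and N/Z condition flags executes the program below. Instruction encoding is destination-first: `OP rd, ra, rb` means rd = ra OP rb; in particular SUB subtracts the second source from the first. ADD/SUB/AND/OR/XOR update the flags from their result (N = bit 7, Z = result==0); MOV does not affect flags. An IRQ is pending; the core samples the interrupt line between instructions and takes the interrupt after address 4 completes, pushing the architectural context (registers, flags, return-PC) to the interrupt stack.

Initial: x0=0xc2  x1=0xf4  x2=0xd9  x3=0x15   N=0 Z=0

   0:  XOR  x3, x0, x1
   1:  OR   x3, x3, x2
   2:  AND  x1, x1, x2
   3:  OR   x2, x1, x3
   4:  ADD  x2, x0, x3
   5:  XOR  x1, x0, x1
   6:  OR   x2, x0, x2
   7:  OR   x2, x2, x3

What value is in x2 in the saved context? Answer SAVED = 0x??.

after  0: x0=0xc2 x1=0xf4 x2=0xd9 x3=0x36  N=0 Z=0
after  1: x0=0xc2 x1=0xf4 x2=0xd9 x3=0xff  N=1 Z=0
after  2: x0=0xc2 x1=0xd0 x2=0xd9 x3=0xff  N=1 Z=0
after  3: x0=0xc2 x1=0xd0 x2=0xff x3=0xff  N=1 Z=0
after  4: x0=0xc2 x1=0xd0 x2=0xc1 x3=0xff  N=1 Z=0
-- IRQ taken; context saved, return-PC = 5 --

SAVED = 0xc1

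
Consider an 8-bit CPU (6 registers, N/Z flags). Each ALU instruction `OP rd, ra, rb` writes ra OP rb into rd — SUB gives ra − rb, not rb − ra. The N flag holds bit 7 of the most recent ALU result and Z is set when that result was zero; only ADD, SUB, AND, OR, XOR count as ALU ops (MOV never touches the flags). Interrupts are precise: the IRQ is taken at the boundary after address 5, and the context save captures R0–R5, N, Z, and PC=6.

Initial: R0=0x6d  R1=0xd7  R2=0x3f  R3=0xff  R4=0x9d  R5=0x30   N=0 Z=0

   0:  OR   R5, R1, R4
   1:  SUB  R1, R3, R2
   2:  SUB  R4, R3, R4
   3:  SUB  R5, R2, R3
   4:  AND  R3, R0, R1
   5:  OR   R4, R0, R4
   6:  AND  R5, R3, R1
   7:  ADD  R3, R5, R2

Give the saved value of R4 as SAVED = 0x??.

SAVED = 0x6f

after  0: R0=0x6d R1=0xd7 R2=0x3f R3=0xff R4=0x9d R5=0xdf  N=1 Z=0
after  1: R0=0x6d R1=0xc0 R2=0x3f R3=0xff R4=0x9d R5=0xdf  N=1 Z=0
after  2: R0=0x6d R1=0xc0 R2=0x3f R3=0xff R4=0x62 R5=0xdf  N=0 Z=0
after  3: R0=0x6d R1=0xc0 R2=0x3f R3=0xff R4=0x62 R5=0x40  N=0 Z=0
after  4: R0=0x6d R1=0xc0 R2=0x3f R3=0x40 R4=0x62 R5=0x40  N=0 Z=0
after  5: R0=0x6d R1=0xc0 R2=0x3f R3=0x40 R4=0x6f R5=0x40  N=0 Z=0
-- IRQ taken; context saved, return-PC = 6 --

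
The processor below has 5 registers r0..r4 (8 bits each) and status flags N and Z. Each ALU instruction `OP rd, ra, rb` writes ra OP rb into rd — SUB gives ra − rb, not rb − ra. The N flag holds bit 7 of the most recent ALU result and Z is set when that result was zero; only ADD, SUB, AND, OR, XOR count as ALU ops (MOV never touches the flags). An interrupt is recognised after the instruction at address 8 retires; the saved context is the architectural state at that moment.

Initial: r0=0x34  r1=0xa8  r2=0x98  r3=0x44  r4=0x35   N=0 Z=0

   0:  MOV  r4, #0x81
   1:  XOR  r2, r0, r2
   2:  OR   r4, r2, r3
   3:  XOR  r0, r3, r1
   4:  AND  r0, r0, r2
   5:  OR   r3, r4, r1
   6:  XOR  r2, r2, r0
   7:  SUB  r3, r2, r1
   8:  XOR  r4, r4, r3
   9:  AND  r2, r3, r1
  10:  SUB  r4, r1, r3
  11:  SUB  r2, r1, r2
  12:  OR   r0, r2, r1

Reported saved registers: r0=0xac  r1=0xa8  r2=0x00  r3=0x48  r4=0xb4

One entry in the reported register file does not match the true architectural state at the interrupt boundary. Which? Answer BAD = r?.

BAD = r3

after  0: r0=0x34 r1=0xa8 r2=0x98 r3=0x44 r4=0x81  N=0 Z=0
after  1: r0=0x34 r1=0xa8 r2=0xac r3=0x44 r4=0x81  N=1 Z=0
after  2: r0=0x34 r1=0xa8 r2=0xac r3=0x44 r4=0xec  N=1 Z=0
after  3: r0=0xec r1=0xa8 r2=0xac r3=0x44 r4=0xec  N=1 Z=0
after  4: r0=0xac r1=0xa8 r2=0xac r3=0x44 r4=0xec  N=1 Z=0
after  5: r0=0xac r1=0xa8 r2=0xac r3=0xec r4=0xec  N=1 Z=0
after  6: r0=0xac r1=0xa8 r2=0x00 r3=0xec r4=0xec  N=0 Z=1
after  7: r0=0xac r1=0xa8 r2=0x00 r3=0x58 r4=0xec  N=0 Z=0
after  8: r0=0xac r1=0xa8 r2=0x00 r3=0x58 r4=0xb4  N=1 Z=0
-- IRQ taken; context saved, return-PC = 9 --
mismatch: r3: reported 0x48 vs actual 0x58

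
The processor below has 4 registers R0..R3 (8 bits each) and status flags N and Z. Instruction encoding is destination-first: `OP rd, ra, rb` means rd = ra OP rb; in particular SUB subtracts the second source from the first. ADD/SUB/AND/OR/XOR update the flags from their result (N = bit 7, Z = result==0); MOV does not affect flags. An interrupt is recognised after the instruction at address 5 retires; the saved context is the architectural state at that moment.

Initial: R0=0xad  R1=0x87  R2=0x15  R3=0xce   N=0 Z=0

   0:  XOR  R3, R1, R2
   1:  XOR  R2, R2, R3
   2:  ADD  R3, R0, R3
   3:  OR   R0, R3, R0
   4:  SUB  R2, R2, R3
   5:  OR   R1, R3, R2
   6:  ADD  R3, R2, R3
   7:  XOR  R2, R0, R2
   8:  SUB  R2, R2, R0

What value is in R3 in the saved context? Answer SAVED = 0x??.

after  0: R0=0xad R1=0x87 R2=0x15 R3=0x92  N=1 Z=0
after  1: R0=0xad R1=0x87 R2=0x87 R3=0x92  N=1 Z=0
after  2: R0=0xad R1=0x87 R2=0x87 R3=0x3f  N=0 Z=0
after  3: R0=0xbf R1=0x87 R2=0x87 R3=0x3f  N=1 Z=0
after  4: R0=0xbf R1=0x87 R2=0x48 R3=0x3f  N=0 Z=0
after  5: R0=0xbf R1=0x7f R2=0x48 R3=0x3f  N=0 Z=0
-- IRQ taken; context saved, return-PC = 6 --

SAVED = 0x3f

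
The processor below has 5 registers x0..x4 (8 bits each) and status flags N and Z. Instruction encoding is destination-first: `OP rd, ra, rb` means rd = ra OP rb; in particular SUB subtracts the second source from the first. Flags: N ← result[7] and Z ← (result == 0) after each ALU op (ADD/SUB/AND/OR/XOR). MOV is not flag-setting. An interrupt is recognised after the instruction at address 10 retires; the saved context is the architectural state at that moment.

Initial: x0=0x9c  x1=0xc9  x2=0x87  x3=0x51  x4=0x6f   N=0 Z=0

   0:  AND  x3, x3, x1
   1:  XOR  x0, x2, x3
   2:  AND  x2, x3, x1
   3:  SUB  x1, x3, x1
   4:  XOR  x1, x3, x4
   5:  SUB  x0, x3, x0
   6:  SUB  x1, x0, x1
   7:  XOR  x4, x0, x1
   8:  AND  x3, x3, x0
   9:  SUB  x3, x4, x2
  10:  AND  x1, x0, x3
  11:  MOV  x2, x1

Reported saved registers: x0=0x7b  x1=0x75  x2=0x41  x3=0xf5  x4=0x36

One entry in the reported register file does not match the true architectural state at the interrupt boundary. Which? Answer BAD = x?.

BAD = x1

after  0: x0=0x9c x1=0xc9 x2=0x87 x3=0x41 x4=0x6f  N=0 Z=0
after  1: x0=0xc6 x1=0xc9 x2=0x87 x3=0x41 x4=0x6f  N=1 Z=0
after  2: x0=0xc6 x1=0xc9 x2=0x41 x3=0x41 x4=0x6f  N=0 Z=0
after  3: x0=0xc6 x1=0x78 x2=0x41 x3=0x41 x4=0x6f  N=0 Z=0
after  4: x0=0xc6 x1=0x2e x2=0x41 x3=0x41 x4=0x6f  N=0 Z=0
after  5: x0=0x7b x1=0x2e x2=0x41 x3=0x41 x4=0x6f  N=0 Z=0
after  6: x0=0x7b x1=0x4d x2=0x41 x3=0x41 x4=0x6f  N=0 Z=0
after  7: x0=0x7b x1=0x4d x2=0x41 x3=0x41 x4=0x36  N=0 Z=0
after  8: x0=0x7b x1=0x4d x2=0x41 x3=0x41 x4=0x36  N=0 Z=0
after  9: x0=0x7b x1=0x4d x2=0x41 x3=0xf5 x4=0x36  N=1 Z=0
after 10: x0=0x7b x1=0x71 x2=0x41 x3=0xf5 x4=0x36  N=0 Z=0
-- IRQ taken; context saved, return-PC = 11 --
mismatch: x1: reported 0x75 vs actual 0x71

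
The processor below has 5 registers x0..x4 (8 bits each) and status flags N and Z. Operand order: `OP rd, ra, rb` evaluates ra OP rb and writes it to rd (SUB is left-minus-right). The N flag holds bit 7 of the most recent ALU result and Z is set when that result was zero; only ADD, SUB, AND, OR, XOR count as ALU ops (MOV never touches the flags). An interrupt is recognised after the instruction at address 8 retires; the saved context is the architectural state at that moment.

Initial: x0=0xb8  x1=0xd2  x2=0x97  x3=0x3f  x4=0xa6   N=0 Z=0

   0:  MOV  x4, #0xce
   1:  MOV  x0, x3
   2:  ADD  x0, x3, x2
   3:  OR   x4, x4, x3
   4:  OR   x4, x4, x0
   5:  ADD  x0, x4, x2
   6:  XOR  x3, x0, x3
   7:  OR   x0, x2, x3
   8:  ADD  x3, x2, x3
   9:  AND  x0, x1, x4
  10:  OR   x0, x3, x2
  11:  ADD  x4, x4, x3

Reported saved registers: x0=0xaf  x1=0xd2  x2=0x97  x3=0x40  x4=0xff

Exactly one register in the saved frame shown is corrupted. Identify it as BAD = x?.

after  0: x0=0xb8 x1=0xd2 x2=0x97 x3=0x3f x4=0xce  N=0 Z=0
after  1: x0=0x3f x1=0xd2 x2=0x97 x3=0x3f x4=0xce  N=0 Z=0
after  2: x0=0xd6 x1=0xd2 x2=0x97 x3=0x3f x4=0xce  N=1 Z=0
after  3: x0=0xd6 x1=0xd2 x2=0x97 x3=0x3f x4=0xff  N=1 Z=0
after  4: x0=0xd6 x1=0xd2 x2=0x97 x3=0x3f x4=0xff  N=1 Z=0
after  5: x0=0x96 x1=0xd2 x2=0x97 x3=0x3f x4=0xff  N=1 Z=0
after  6: x0=0x96 x1=0xd2 x2=0x97 x3=0xa9 x4=0xff  N=1 Z=0
after  7: x0=0xbf x1=0xd2 x2=0x97 x3=0xa9 x4=0xff  N=1 Z=0
after  8: x0=0xbf x1=0xd2 x2=0x97 x3=0x40 x4=0xff  N=0 Z=0
-- IRQ taken; context saved, return-PC = 9 --
mismatch: x0: reported 0xaf vs actual 0xbf

BAD = x0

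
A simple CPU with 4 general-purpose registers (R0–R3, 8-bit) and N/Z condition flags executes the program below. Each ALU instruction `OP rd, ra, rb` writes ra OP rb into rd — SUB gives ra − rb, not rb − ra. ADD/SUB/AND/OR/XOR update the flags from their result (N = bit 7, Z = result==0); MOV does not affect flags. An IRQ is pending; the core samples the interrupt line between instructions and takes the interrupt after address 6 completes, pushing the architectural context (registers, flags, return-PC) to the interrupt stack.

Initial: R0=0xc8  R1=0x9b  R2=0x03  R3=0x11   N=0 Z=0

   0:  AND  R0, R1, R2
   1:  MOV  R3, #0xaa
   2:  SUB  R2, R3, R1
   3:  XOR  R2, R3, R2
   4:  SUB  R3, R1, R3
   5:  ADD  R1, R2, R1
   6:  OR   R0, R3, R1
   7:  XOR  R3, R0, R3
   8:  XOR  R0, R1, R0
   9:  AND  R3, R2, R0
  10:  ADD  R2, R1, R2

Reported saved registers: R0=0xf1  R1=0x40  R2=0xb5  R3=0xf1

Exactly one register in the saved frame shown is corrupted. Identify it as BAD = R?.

after  0: R0=0x03 R1=0x9b R2=0x03 R3=0x11  N=0 Z=0
after  1: R0=0x03 R1=0x9b R2=0x03 R3=0xaa  N=0 Z=0
after  2: R0=0x03 R1=0x9b R2=0x0f R3=0xaa  N=0 Z=0
after  3: R0=0x03 R1=0x9b R2=0xa5 R3=0xaa  N=1 Z=0
after  4: R0=0x03 R1=0x9b R2=0xa5 R3=0xf1  N=1 Z=0
after  5: R0=0x03 R1=0x40 R2=0xa5 R3=0xf1  N=0 Z=0
after  6: R0=0xf1 R1=0x40 R2=0xa5 R3=0xf1  N=1 Z=0
-- IRQ taken; context saved, return-PC = 7 --
mismatch: R2: reported 0xb5 vs actual 0xa5

BAD = R2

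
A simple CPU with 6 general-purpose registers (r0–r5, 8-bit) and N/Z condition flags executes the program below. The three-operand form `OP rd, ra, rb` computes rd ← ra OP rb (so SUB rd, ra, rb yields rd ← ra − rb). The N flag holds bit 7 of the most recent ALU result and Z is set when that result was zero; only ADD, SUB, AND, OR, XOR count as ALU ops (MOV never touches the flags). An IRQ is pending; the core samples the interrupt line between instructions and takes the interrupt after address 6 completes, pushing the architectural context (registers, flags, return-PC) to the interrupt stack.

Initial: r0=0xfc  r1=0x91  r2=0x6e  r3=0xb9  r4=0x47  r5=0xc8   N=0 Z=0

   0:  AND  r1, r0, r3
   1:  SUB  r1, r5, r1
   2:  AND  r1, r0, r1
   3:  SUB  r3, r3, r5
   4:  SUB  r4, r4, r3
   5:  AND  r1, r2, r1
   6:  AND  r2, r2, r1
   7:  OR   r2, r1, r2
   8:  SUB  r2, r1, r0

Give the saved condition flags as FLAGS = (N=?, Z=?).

FLAGS = (N=0, Z=1)

after  0: r0=0xfc r1=0xb8 r2=0x6e r3=0xb9 r4=0x47 r5=0xc8  N=1 Z=0
after  1: r0=0xfc r1=0x10 r2=0x6e r3=0xb9 r4=0x47 r5=0xc8  N=0 Z=0
after  2: r0=0xfc r1=0x10 r2=0x6e r3=0xb9 r4=0x47 r5=0xc8  N=0 Z=0
after  3: r0=0xfc r1=0x10 r2=0x6e r3=0xf1 r4=0x47 r5=0xc8  N=1 Z=0
after  4: r0=0xfc r1=0x10 r2=0x6e r3=0xf1 r4=0x56 r5=0xc8  N=0 Z=0
after  5: r0=0xfc r1=0x00 r2=0x6e r3=0xf1 r4=0x56 r5=0xc8  N=0 Z=1
after  6: r0=0xfc r1=0x00 r2=0x00 r3=0xf1 r4=0x56 r5=0xc8  N=0 Z=1
-- IRQ taken; context saved, return-PC = 7 --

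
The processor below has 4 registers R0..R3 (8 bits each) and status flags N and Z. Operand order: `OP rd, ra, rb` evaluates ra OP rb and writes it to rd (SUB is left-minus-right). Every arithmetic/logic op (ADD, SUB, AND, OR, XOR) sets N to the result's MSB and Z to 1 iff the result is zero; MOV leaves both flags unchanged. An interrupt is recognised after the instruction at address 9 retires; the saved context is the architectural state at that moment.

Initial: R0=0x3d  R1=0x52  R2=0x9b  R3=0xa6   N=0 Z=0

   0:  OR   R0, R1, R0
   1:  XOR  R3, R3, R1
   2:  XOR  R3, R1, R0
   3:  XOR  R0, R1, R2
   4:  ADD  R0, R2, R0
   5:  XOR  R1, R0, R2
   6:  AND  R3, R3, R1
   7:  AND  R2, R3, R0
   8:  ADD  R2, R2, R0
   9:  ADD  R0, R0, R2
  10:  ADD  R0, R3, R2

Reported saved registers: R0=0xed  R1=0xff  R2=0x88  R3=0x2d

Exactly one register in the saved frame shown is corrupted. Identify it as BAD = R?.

BAD = R0

after  0: R0=0x7f R1=0x52 R2=0x9b R3=0xa6  N=0 Z=0
after  1: R0=0x7f R1=0x52 R2=0x9b R3=0xf4  N=1 Z=0
after  2: R0=0x7f R1=0x52 R2=0x9b R3=0x2d  N=0 Z=0
after  3: R0=0xc9 R1=0x52 R2=0x9b R3=0x2d  N=1 Z=0
after  4: R0=0x64 R1=0x52 R2=0x9b R3=0x2d  N=0 Z=0
after  5: R0=0x64 R1=0xff R2=0x9b R3=0x2d  N=1 Z=0
after  6: R0=0x64 R1=0xff R2=0x9b R3=0x2d  N=0 Z=0
after  7: R0=0x64 R1=0xff R2=0x24 R3=0x2d  N=0 Z=0
after  8: R0=0x64 R1=0xff R2=0x88 R3=0x2d  N=1 Z=0
after  9: R0=0xec R1=0xff R2=0x88 R3=0x2d  N=1 Z=0
-- IRQ taken; context saved, return-PC = 10 --
mismatch: R0: reported 0xed vs actual 0xec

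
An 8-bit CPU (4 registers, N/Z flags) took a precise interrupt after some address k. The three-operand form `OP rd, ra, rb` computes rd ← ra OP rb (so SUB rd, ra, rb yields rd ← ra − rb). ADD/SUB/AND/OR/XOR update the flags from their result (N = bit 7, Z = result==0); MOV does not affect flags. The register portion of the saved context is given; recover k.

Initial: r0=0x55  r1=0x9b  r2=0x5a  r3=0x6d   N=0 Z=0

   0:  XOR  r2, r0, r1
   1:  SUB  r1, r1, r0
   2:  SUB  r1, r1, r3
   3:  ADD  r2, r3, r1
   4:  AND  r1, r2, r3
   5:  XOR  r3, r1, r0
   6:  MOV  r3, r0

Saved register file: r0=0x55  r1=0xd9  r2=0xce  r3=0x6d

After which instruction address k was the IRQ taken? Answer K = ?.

K = 2

after  0: r0=0x55 r1=0x9b r2=0xce r3=0x6d  N=1 Z=0
after  1: r0=0x55 r1=0x46 r2=0xce r3=0x6d  N=0 Z=0
after  2: r0=0x55 r1=0xd9 r2=0xce r3=0x6d  N=1 Z=0
-- IRQ taken; context saved, return-PC = 3 --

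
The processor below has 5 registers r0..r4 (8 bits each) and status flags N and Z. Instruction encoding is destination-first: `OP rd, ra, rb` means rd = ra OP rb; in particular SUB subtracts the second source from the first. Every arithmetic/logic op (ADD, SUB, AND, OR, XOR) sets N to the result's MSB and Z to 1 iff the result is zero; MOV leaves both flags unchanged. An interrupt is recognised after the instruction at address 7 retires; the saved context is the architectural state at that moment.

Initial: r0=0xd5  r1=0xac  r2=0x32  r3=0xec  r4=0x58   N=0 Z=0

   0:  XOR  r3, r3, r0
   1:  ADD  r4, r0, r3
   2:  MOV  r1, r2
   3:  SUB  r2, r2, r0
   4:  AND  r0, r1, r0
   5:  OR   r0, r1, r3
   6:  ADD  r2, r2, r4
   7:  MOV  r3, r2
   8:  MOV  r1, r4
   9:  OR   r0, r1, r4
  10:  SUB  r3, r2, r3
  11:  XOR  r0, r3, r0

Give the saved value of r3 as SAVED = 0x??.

after  0: r0=0xd5 r1=0xac r2=0x32 r3=0x39 r4=0x58  N=0 Z=0
after  1: r0=0xd5 r1=0xac r2=0x32 r3=0x39 r4=0x0e  N=0 Z=0
after  2: r0=0xd5 r1=0x32 r2=0x32 r3=0x39 r4=0x0e  N=0 Z=0
after  3: r0=0xd5 r1=0x32 r2=0x5d r3=0x39 r4=0x0e  N=0 Z=0
after  4: r0=0x10 r1=0x32 r2=0x5d r3=0x39 r4=0x0e  N=0 Z=0
after  5: r0=0x3b r1=0x32 r2=0x5d r3=0x39 r4=0x0e  N=0 Z=0
after  6: r0=0x3b r1=0x32 r2=0x6b r3=0x39 r4=0x0e  N=0 Z=0
after  7: r0=0x3b r1=0x32 r2=0x6b r3=0x6b r4=0x0e  N=0 Z=0
-- IRQ taken; context saved, return-PC = 8 --

SAVED = 0x6b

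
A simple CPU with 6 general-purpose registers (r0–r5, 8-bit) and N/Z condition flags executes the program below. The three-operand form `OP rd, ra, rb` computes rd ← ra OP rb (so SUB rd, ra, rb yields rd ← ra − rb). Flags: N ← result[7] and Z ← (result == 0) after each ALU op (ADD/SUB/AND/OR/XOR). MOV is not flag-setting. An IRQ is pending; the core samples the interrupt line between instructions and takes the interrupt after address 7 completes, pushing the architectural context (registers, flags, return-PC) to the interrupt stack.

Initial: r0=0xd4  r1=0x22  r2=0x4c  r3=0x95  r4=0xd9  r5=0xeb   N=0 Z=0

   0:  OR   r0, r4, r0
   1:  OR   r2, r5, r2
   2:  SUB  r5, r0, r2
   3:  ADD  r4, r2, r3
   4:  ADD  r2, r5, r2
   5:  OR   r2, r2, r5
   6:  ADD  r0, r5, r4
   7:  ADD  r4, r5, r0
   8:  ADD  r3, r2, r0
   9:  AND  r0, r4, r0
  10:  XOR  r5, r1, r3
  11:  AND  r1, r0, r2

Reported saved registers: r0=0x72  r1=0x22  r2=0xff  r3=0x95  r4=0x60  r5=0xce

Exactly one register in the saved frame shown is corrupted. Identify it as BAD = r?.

BAD = r5

after  0: r0=0xdd r1=0x22 r2=0x4c r3=0x95 r4=0xd9 r5=0xeb  N=1 Z=0
after  1: r0=0xdd r1=0x22 r2=0xef r3=0x95 r4=0xd9 r5=0xeb  N=1 Z=0
after  2: r0=0xdd r1=0x22 r2=0xef r3=0x95 r4=0xd9 r5=0xee  N=1 Z=0
after  3: r0=0xdd r1=0x22 r2=0xef r3=0x95 r4=0x84 r5=0xee  N=1 Z=0
after  4: r0=0xdd r1=0x22 r2=0xdd r3=0x95 r4=0x84 r5=0xee  N=1 Z=0
after  5: r0=0xdd r1=0x22 r2=0xff r3=0x95 r4=0x84 r5=0xee  N=1 Z=0
after  6: r0=0x72 r1=0x22 r2=0xff r3=0x95 r4=0x84 r5=0xee  N=0 Z=0
after  7: r0=0x72 r1=0x22 r2=0xff r3=0x95 r4=0x60 r5=0xee  N=0 Z=0
-- IRQ taken; context saved, return-PC = 8 --
mismatch: r5: reported 0xce vs actual 0xee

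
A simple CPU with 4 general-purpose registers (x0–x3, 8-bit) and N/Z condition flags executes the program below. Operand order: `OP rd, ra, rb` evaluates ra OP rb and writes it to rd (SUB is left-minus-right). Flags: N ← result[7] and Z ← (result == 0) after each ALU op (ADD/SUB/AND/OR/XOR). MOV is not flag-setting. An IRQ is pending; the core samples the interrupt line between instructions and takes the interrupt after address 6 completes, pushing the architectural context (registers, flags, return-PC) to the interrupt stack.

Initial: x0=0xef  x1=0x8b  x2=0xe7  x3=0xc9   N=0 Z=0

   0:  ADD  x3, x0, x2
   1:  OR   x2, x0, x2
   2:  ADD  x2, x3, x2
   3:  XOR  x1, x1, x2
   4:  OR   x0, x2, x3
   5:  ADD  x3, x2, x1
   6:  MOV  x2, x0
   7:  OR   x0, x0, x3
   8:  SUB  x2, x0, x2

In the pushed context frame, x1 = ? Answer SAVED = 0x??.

after  0: x0=0xef x1=0x8b x2=0xe7 x3=0xd6  N=1 Z=0
after  1: x0=0xef x1=0x8b x2=0xef x3=0xd6  N=1 Z=0
after  2: x0=0xef x1=0x8b x2=0xc5 x3=0xd6  N=1 Z=0
after  3: x0=0xef x1=0x4e x2=0xc5 x3=0xd6  N=0 Z=0
after  4: x0=0xd7 x1=0x4e x2=0xc5 x3=0xd6  N=1 Z=0
after  5: x0=0xd7 x1=0x4e x2=0xc5 x3=0x13  N=0 Z=0
after  6: x0=0xd7 x1=0x4e x2=0xd7 x3=0x13  N=0 Z=0
-- IRQ taken; context saved, return-PC = 7 --

SAVED = 0x4e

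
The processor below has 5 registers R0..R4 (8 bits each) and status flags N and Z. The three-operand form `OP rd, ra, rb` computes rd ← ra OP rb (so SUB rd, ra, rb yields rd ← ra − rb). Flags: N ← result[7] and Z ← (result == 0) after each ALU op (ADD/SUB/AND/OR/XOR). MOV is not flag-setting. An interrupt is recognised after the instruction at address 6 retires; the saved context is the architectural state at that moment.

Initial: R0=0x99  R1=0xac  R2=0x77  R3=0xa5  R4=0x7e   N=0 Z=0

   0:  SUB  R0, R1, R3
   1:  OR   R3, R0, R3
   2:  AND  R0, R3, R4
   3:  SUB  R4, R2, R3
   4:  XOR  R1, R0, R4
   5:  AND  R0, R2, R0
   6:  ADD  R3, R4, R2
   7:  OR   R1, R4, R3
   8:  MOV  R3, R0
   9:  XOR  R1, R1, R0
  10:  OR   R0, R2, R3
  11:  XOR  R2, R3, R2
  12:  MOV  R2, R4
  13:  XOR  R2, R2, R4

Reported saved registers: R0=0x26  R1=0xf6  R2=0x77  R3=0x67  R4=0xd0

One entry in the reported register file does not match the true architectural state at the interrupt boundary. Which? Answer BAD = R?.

BAD = R3

after  0: R0=0x07 R1=0xac R2=0x77 R3=0xa5 R4=0x7e  N=0 Z=0
after  1: R0=0x07 R1=0xac R2=0x77 R3=0xa7 R4=0x7e  N=1 Z=0
after  2: R0=0x26 R1=0xac R2=0x77 R3=0xa7 R4=0x7e  N=0 Z=0
after  3: R0=0x26 R1=0xac R2=0x77 R3=0xa7 R4=0xd0  N=1 Z=0
after  4: R0=0x26 R1=0xf6 R2=0x77 R3=0xa7 R4=0xd0  N=1 Z=0
after  5: R0=0x26 R1=0xf6 R2=0x77 R3=0xa7 R4=0xd0  N=0 Z=0
after  6: R0=0x26 R1=0xf6 R2=0x77 R3=0x47 R4=0xd0  N=0 Z=0
-- IRQ taken; context saved, return-PC = 7 --
mismatch: R3: reported 0x67 vs actual 0x47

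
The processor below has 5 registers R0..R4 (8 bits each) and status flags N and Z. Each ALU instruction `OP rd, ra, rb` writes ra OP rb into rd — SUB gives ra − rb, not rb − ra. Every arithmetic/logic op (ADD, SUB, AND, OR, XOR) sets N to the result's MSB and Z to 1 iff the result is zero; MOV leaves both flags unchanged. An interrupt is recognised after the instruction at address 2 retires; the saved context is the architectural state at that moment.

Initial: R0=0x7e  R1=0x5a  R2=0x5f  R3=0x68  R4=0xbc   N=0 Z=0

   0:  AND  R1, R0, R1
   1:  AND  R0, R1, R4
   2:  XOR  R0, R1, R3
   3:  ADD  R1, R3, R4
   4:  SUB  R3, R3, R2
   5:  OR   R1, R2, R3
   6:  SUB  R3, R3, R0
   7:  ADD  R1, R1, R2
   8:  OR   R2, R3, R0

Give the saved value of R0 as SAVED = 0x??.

SAVED = 0x32

after  0: R0=0x7e R1=0x5a R2=0x5f R3=0x68 R4=0xbc  N=0 Z=0
after  1: R0=0x18 R1=0x5a R2=0x5f R3=0x68 R4=0xbc  N=0 Z=0
after  2: R0=0x32 R1=0x5a R2=0x5f R3=0x68 R4=0xbc  N=0 Z=0
-- IRQ taken; context saved, return-PC = 3 --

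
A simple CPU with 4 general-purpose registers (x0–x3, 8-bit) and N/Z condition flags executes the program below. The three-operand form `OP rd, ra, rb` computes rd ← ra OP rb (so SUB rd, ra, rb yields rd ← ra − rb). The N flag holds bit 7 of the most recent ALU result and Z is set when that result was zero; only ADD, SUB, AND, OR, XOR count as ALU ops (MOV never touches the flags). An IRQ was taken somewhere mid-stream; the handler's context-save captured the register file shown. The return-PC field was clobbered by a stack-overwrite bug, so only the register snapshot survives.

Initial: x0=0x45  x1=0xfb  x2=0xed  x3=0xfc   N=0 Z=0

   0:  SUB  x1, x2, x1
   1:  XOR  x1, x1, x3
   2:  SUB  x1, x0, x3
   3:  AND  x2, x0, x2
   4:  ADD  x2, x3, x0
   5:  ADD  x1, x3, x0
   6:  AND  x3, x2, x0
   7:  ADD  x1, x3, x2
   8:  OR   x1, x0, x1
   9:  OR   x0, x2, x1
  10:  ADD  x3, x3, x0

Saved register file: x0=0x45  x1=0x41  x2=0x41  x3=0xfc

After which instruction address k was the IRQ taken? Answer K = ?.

after  0: x0=0x45 x1=0xf2 x2=0xed x3=0xfc  N=1 Z=0
after  1: x0=0x45 x1=0x0e x2=0xed x3=0xfc  N=0 Z=0
after  2: x0=0x45 x1=0x49 x2=0xed x3=0xfc  N=0 Z=0
after  3: x0=0x45 x1=0x49 x2=0x45 x3=0xfc  N=0 Z=0
after  4: x0=0x45 x1=0x49 x2=0x41 x3=0xfc  N=0 Z=0
after  5: x0=0x45 x1=0x41 x2=0x41 x3=0xfc  N=0 Z=0
-- IRQ taken; context saved, return-PC = 6 --

K = 5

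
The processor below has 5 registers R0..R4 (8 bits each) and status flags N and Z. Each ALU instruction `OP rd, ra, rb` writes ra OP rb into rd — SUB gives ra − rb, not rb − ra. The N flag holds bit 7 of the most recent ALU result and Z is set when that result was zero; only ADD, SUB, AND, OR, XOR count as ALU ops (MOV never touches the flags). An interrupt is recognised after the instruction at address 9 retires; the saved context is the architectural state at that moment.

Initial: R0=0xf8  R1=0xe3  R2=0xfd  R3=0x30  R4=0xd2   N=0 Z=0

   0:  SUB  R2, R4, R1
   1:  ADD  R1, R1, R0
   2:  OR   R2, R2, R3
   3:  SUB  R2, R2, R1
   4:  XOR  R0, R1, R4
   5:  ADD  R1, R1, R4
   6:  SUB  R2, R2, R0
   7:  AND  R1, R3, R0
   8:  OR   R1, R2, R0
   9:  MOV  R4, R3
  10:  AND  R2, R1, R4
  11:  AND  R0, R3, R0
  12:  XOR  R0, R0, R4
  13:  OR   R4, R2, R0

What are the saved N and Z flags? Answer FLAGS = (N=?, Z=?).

FLAGS = (N=0, Z=0)

after  0: R0=0xf8 R1=0xe3 R2=0xef R3=0x30 R4=0xd2  N=1 Z=0
after  1: R0=0xf8 R1=0xdb R2=0xef R3=0x30 R4=0xd2  N=1 Z=0
after  2: R0=0xf8 R1=0xdb R2=0xff R3=0x30 R4=0xd2  N=1 Z=0
after  3: R0=0xf8 R1=0xdb R2=0x24 R3=0x30 R4=0xd2  N=0 Z=0
after  4: R0=0x09 R1=0xdb R2=0x24 R3=0x30 R4=0xd2  N=0 Z=0
after  5: R0=0x09 R1=0xad R2=0x24 R3=0x30 R4=0xd2  N=1 Z=0
after  6: R0=0x09 R1=0xad R2=0x1b R3=0x30 R4=0xd2  N=0 Z=0
after  7: R0=0x09 R1=0x00 R2=0x1b R3=0x30 R4=0xd2  N=0 Z=1
after  8: R0=0x09 R1=0x1b R2=0x1b R3=0x30 R4=0xd2  N=0 Z=0
after  9: R0=0x09 R1=0x1b R2=0x1b R3=0x30 R4=0x30  N=0 Z=0
-- IRQ taken; context saved, return-PC = 10 --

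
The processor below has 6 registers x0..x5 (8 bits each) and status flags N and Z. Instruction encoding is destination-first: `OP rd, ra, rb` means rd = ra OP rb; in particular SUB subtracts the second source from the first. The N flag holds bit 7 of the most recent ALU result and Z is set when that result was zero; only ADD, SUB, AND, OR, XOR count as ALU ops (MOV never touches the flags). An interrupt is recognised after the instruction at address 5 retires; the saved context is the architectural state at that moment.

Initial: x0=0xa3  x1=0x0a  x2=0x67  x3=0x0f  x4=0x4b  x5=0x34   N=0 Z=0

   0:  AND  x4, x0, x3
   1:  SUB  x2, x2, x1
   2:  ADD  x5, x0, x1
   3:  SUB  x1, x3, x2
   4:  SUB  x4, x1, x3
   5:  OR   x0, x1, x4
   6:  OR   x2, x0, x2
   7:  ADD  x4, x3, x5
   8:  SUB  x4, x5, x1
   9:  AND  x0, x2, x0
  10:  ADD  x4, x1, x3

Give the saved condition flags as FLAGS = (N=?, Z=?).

after  0: x0=0xa3 x1=0x0a x2=0x67 x3=0x0f x4=0x03 x5=0x34  N=0 Z=0
after  1: x0=0xa3 x1=0x0a x2=0x5d x3=0x0f x4=0x03 x5=0x34  N=0 Z=0
after  2: x0=0xa3 x1=0x0a x2=0x5d x3=0x0f x4=0x03 x5=0xad  N=1 Z=0
after  3: x0=0xa3 x1=0xb2 x2=0x5d x3=0x0f x4=0x03 x5=0xad  N=1 Z=0
after  4: x0=0xa3 x1=0xb2 x2=0x5d x3=0x0f x4=0xa3 x5=0xad  N=1 Z=0
after  5: x0=0xb3 x1=0xb2 x2=0x5d x3=0x0f x4=0xa3 x5=0xad  N=1 Z=0
-- IRQ taken; context saved, return-PC = 6 --

FLAGS = (N=1, Z=0)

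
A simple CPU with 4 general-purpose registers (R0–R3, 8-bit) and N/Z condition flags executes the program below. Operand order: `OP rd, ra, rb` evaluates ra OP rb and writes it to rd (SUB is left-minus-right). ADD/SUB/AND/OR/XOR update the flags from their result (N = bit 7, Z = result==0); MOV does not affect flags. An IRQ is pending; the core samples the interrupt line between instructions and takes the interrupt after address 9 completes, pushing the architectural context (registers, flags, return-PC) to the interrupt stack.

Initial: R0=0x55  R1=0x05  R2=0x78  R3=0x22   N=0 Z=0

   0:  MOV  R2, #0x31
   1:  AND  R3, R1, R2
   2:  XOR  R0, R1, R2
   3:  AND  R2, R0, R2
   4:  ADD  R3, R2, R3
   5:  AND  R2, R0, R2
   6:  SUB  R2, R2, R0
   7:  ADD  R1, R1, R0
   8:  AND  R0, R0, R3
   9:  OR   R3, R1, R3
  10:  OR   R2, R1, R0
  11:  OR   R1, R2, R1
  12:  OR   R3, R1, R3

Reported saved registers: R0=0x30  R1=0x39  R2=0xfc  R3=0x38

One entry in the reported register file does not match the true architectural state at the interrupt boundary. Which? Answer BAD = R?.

after  0: R0=0x55 R1=0x05 R2=0x31 R3=0x22  N=0 Z=0
after  1: R0=0x55 R1=0x05 R2=0x31 R3=0x01  N=0 Z=0
after  2: R0=0x34 R1=0x05 R2=0x31 R3=0x01  N=0 Z=0
after  3: R0=0x34 R1=0x05 R2=0x30 R3=0x01  N=0 Z=0
after  4: R0=0x34 R1=0x05 R2=0x30 R3=0x31  N=0 Z=0
after  5: R0=0x34 R1=0x05 R2=0x30 R3=0x31  N=0 Z=0
after  6: R0=0x34 R1=0x05 R2=0xfc R3=0x31  N=1 Z=0
after  7: R0=0x34 R1=0x39 R2=0xfc R3=0x31  N=0 Z=0
after  8: R0=0x30 R1=0x39 R2=0xfc R3=0x31  N=0 Z=0
after  9: R0=0x30 R1=0x39 R2=0xfc R3=0x39  N=0 Z=0
-- IRQ taken; context saved, return-PC = 10 --
mismatch: R3: reported 0x38 vs actual 0x39

BAD = R3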